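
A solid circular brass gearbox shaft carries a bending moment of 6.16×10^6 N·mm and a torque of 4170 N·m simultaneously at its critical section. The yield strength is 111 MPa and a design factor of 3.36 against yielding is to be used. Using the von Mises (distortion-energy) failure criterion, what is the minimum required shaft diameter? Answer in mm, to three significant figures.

d = 130 mm

σ_allow = σ_y/n = 111/3.36 = 33.04 MPa.
For a solid shaft σ_b = 32M/(πd³) and τ = 16T/(πd³), so the von Mises stress is σ' = (16/πd³)·√(4M²+3T²).
√(4M²+3T²) = √(4×(6.160×10^6)² + 3×(4.170×10^6)²) = 1.428×10^7 N·mm.
d³ = 16×1.428×10^7/(π×33.04) = 2.202×10^6 mm³.
d = 130.1 mm.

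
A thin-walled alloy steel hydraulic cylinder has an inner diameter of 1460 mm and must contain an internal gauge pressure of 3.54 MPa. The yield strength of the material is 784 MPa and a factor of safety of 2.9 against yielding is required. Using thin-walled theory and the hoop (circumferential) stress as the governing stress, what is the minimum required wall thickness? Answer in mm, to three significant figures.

σ_allow = 784/2.9 = 270.3 MPa.
Hoop stress σ_h = pD/(2t), so t = pD/(2σ_allow) = 3.54×1460/(2×270.3) = 9.559 mm.

t = 9.56 mm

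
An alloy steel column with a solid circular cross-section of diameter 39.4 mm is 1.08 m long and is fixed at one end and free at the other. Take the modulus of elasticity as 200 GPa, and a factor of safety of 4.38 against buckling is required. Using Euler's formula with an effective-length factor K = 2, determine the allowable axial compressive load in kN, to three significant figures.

P_allow = 11.4 kN

I = πd⁴/64 = π×39.4⁴/64 = 118300 mm⁴.
Effective length L_e = KL = 2×1.08 m = 2160 mm.
Euler critical load P_cr = π²EI/L_e² = π²×200000×118300/2160² = 50050 N.
P_allow = P_cr/n = 50050/4.38 = 11430 N.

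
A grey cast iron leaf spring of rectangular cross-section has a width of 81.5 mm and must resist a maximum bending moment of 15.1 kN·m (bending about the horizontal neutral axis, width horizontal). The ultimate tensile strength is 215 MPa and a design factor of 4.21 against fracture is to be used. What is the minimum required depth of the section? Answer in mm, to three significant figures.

h = 148 mm

σ_allow = 215/4.21 = 51.07 MPa.
For a rectangular section σ = 6M/(bh²), so h² = 6M/(b σ_allow) = 6×1.5100×10^7/(81.5×51.07) = 21770 mm².
h = 147.5 mm.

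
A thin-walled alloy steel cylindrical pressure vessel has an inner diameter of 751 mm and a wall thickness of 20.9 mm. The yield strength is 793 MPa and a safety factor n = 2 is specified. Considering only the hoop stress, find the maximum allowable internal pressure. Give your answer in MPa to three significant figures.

p_allow = 22.1 MPa

σ_allow = 793/2 = 396.5 MPa.
σ_h = pD/(2t) → p_allow = 2σ_allow t/D = 2×396.5×20.9/751 = 22.07 MPa.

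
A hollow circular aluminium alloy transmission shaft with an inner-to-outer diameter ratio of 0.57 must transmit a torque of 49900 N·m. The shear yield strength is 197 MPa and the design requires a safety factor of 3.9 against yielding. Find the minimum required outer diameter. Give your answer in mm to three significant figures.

τ_allow = 197/3.9 = 50.51 MPa.
For a hollow shaft τ = 16T/[πd_o³(1−k⁴)] with k = 0.57, so 1−k⁴ = 0.8944.
d_o³ = 16T/[π τ_allow (1−k⁴)] = 16×4.9900×10^7/(π×50.51×0.8944) = 5.625×10^6 mm³.
d_o = 177.8 mm.

d_o = 178 mm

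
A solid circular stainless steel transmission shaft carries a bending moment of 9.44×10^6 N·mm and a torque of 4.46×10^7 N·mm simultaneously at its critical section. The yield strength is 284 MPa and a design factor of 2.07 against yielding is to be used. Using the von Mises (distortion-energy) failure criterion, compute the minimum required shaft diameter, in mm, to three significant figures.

d = 143 mm

σ_allow = σ_y/n = 284/2.07 = 137.2 MPa.
For a solid shaft σ_b = 32M/(πd³) and τ = 16T/(πd³), so the von Mises stress is σ' = (16/πd³)·√(4M²+3T²).
√(4M²+3T²) = √(4×(9.440×10^6)² + 3×(4.460×10^7)²) = 7.952×10^7 N·mm.
d³ = 16×7.952×10^7/(π×137.2) = 2.952×10^6 mm³.
d = 143.5 mm.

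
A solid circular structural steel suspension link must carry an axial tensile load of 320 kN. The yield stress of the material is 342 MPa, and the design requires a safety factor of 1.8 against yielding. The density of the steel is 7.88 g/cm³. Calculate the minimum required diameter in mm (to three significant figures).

d = 46.3 mm

Allowable stress σ_allow = 342/1.8 = 190.0 MPa.
Required area A = F/σ_allow = 320000/190.0 = 1684 mm².
A = πd²/4 → d = √(4A/π) = 46.31 mm.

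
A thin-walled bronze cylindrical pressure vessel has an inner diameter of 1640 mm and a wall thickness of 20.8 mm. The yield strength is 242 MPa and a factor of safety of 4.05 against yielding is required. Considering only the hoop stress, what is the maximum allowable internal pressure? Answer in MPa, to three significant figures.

σ_allow = 242/4.05 = 59.75 MPa.
σ_h = pD/(2t) → p_allow = 2σ_allow t/D = 2×59.75×20.8/1640 = 1.516 MPa.

p_allow = 1.52 MPa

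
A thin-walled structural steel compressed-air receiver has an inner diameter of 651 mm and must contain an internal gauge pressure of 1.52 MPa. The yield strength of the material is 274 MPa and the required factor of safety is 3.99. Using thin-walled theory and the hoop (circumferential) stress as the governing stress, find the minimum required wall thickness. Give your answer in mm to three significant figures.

σ_allow = 274/3.99 = 68.67 MPa.
Hoop stress σ_h = pD/(2t), so t = pD/(2σ_allow) = 1.52×651/(2×68.67) = 7.205 mm.

t = 7.20 mm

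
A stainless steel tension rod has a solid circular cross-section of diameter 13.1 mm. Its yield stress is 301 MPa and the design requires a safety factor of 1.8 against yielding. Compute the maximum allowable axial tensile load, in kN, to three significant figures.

σ_allow = 301/1.8 = 167.2 MPa.
A = πd²/4 = π×13.1²/4 = 134.8 mm².
F_allow = σ_allow × A = 167.2×134.8 = 22540 N.

F_allow = 22.5 kN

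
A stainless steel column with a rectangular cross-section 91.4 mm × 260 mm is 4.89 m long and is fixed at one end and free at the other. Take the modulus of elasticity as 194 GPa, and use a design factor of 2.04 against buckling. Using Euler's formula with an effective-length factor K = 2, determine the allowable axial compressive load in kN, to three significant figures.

P_allow = 162 kN

Buckling occurs about the weak axis: I_min = h·b³/12 = 260×91.4³/12 = 1.654×10^7 mm⁴ (b = 91.4 mm is the smaller dimension).
Effective length L_e = KL = 2×4.89 m = 9780 mm.
Euler critical load P_cr = π²EI/L_e² = π²×194000×1.654×10^7/9780² = 331200 N.
P_allow = P_cr/n = 331200/2.04 = 162300 N.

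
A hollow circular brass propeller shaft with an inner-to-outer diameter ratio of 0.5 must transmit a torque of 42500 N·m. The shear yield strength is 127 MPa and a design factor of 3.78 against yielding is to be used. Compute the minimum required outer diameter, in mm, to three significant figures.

d_o = 190 mm

τ_allow = 127/3.78 = 33.60 MPa.
For a hollow shaft τ = 16T/[πd_o³(1−k⁴)] with k = 0.5, so 1−k⁴ = 0.9375.
d_o³ = 16T/[π τ_allow (1−k⁴)] = 16×4.2500×10^7/(π×33.60×0.9375) = 6.872×10^6 mm³.
d_o = 190.1 mm.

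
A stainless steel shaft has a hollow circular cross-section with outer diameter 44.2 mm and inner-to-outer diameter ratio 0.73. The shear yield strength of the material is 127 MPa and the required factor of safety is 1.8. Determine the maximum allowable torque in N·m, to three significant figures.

T_allow = 857 N·m

τ_allow = 127/1.8 = 70.56 MPa.
For a hollow shaft T_allow = τ_allow·πd_o³(1−k⁴)/16 with 1−k⁴ = 0.7160, so πd_o³(1−k⁴)/16 = 12140 mm³.
T_allow = 70.56×12140 = 856500 N·mm = 856.5 N·m.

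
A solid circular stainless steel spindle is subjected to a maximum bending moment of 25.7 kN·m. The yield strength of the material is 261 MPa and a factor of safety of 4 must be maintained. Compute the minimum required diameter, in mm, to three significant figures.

σ_allow = 261/4 = 65.25 MPa.
For a solid circular section σ = 32M/(πd³), so d³ = 32M/(π σ_allow) = 32×2.5700×10^7/(π×65.25) = 4.012×10^6 mm³.
d = 158.9 mm.

d = 159 mm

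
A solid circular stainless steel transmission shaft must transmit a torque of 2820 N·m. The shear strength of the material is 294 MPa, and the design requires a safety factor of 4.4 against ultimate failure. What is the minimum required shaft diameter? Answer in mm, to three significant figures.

Allowable shear stress τ_allow = 294/4.4 = 66.82 MPa.
For a solid shaft τ = 16T/(πd³), so d³ = 16T/(π τ_allow) = 16×2820000/(π×66.82) = 214900 mm³.
d = (214900)^(1/3) = 59.90 mm.

d = 59.9 mm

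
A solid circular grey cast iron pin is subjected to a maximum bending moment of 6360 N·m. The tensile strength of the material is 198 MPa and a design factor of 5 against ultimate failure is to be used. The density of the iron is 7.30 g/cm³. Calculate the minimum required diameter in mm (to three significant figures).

σ_allow = 198/5 = 39.60 MPa.
For a solid circular section σ = 32M/(πd³), so d³ = 32M/(π σ_allow) = 32×6360000/(π×39.60) = 1.636×10^6 mm³.
d = 117.8 mm.

d = 118 mm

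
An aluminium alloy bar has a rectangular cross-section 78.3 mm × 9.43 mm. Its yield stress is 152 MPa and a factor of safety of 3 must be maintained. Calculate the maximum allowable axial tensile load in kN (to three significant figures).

σ_allow = 152/3 = 50.67 MPa.
A = 78.3×9.43 = 738.4 mm².
F_allow = σ_allow × A = 50.67×738.4 = 37410 N.

F_allow = 37.4 kN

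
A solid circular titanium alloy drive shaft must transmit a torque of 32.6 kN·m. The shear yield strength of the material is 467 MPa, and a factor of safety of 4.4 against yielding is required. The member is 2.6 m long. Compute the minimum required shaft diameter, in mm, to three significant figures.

d = 116 mm

Allowable shear stress τ_allow = 467/4.4 = 106.1 MPa.
For a solid shaft τ = 16T/(πd³), so d³ = 16T/(π τ_allow) = 16×3.2600×10^7/(π×106.1) = 1.564×10^6 mm³.
d = (1.564×10^6)^(1/3) = 116.1 mm.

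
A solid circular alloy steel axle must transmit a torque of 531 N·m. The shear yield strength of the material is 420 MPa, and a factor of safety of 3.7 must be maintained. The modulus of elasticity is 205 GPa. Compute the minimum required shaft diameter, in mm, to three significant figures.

d = 28.8 mm

Allowable shear stress τ_allow = 420/3.7 = 113.5 MPa.
For a solid shaft τ = 16T/(πd³), so d³ = 16T/(π τ_allow) = 16×531000/(π×113.5) = 23820 mm³.
d = (23820)^(1/3) = 28.77 mm.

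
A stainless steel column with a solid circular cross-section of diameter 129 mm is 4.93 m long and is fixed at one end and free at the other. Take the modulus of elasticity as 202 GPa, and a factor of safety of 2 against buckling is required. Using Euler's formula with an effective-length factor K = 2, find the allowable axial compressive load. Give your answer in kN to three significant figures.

P_allow = 139 kN

I = πd⁴/64 = π×129⁴/64 = 1.359×10^7 mm⁴.
Effective length L_e = KL = 2×4.93 m = 9860 mm.
Euler critical load P_cr = π²EI/L_e² = π²×202000×1.359×10^7/9860² = 278800 N.
P_allow = P_cr/n = 278800/2 = 139400 N.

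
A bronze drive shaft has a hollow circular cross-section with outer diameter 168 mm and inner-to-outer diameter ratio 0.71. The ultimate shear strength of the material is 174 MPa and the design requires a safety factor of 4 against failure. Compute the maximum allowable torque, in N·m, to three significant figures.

T_allow = 30200 N·m

τ_allow = 174/4 = 43.50 MPa.
For a hollow shaft T_allow = τ_allow·πd_o³(1−k⁴)/16 with 1−k⁴ = 0.7459, so πd_o³(1−k⁴)/16 = 694400 mm³.
T_allow = 43.50×694400 = 3.021×10^7 N·mm = 30210 N·m.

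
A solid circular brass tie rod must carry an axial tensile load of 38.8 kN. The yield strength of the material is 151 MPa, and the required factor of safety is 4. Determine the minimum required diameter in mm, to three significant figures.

d = 36.2 mm

Allowable stress σ_allow = 151/4 = 37.75 MPa.
Required area A = F/σ_allow = 38800/37.75 = 1028 mm².
A = πd²/4 → d = √(4A/π) = 36.18 mm.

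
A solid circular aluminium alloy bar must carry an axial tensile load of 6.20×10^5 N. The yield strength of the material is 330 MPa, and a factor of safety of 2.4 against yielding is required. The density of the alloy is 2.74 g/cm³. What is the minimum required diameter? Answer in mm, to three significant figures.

d = 75.8 mm

Allowable stress σ_allow = 330/2.4 = 137.5 MPa.
Required area A = F/σ_allow = 620000/137.5 = 4509 mm².
A = πd²/4 → d = √(4A/π) = 75.77 mm.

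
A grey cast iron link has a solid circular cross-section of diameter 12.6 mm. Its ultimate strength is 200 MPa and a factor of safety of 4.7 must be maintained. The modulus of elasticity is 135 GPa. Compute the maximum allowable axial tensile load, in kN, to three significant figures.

F_allow = 5.31 kN

σ_allow = 200/4.7 = 42.55 MPa.
A = πd²/4 = π×12.6²/4 = 124.7 mm².
F_allow = σ_allow × A = 42.55×124.7 = 5306 N.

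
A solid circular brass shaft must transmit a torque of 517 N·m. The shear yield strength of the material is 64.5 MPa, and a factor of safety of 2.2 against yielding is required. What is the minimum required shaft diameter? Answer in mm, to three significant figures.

Allowable shear stress τ_allow = 64.5/2.2 = 29.32 MPa.
For a solid shaft τ = 16T/(πd³), so d³ = 16T/(π τ_allow) = 16×517000/(π×29.32) = 89810 mm³.
d = (89810)^(1/3) = 44.78 mm.

d = 44.8 mm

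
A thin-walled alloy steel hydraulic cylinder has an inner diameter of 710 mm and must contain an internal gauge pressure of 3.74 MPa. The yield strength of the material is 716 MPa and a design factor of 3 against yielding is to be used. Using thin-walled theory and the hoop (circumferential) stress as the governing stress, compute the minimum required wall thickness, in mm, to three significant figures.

t = 5.56 mm

σ_allow = 716/3 = 238.7 MPa.
Hoop stress σ_h = pD/(2t), so t = pD/(2σ_allow) = 3.74×710/(2×238.7) = 5.563 mm.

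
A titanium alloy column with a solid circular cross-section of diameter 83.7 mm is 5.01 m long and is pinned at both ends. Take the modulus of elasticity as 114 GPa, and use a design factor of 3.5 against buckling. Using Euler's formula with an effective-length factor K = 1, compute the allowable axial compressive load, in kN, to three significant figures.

I = πd⁴/64 = π×83.7⁴/64 = 2.409×10^6 mm⁴.
Effective length L_e = KL = 1×5.01 m = 5010 mm.
Euler critical load P_cr = π²EI/L_e² = π²×114000×2.409×10^6/5010² = 108000 N.
P_allow = P_cr/n = 108000/3.5 = 30860 N.

P_allow = 30.9 kN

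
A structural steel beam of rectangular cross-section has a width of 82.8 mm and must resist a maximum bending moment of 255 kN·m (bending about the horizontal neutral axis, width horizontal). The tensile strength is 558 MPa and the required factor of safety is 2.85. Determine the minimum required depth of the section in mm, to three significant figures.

h = 307 mm

σ_allow = 558/2.85 = 195.8 MPa.
For a rectangular section σ = 6M/(bh²), so h² = 6M/(b σ_allow) = 6×2.5500×10^8/(82.8×195.8) = 94380 mm².
h = 307.2 mm.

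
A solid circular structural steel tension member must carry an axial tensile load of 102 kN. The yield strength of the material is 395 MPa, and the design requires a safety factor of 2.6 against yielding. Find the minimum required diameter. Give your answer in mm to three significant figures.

d = 29.2 mm

Allowable stress σ_allow = 395/2.6 = 151.9 MPa.
Required area A = F/σ_allow = 102000/151.9 = 671.4 mm².
A = πd²/4 → d = √(4A/π) = 29.24 mm.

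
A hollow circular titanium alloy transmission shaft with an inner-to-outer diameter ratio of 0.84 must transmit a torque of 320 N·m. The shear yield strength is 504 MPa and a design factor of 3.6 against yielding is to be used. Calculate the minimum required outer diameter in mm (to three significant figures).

d_o = 28.5 mm

τ_allow = 504/3.6 = 140.0 MPa.
For a hollow shaft τ = 16T/[πd_o³(1−k⁴)] with k = 0.84, so 1−k⁴ = 0.5021.
d_o³ = 16T/[π τ_allow (1−k⁴)] = 16×320000/(π×140.0×0.5021) = 23180 mm³.
d_o = 28.51 mm.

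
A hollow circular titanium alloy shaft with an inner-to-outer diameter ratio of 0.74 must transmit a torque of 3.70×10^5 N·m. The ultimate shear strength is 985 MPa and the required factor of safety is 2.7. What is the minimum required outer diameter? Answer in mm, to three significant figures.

τ_allow = 985/2.7 = 364.8 MPa.
For a hollow shaft τ = 16T/[πd_o³(1−k⁴)] with k = 0.74, so 1−k⁴ = 0.7001.
d_o³ = 16T/[π τ_allow (1−k⁴)] = 16×3.7000×10^8/(π×364.8×0.7001) = 7.378×10^6 mm³.
d_o = 194.7 mm.

d_o = 195 mm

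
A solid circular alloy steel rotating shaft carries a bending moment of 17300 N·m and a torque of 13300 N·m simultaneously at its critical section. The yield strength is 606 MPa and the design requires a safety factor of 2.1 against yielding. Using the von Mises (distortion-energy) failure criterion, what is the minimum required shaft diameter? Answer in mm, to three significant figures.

d = 90.2 mm

σ_allow = σ_y/n = 606/2.1 = 288.6 MPa.
For a solid shaft σ_b = 32M/(πd³) and τ = 16T/(πd³), so the von Mises stress is σ' = (16/πd³)·√(4M²+3T²).
√(4M²+3T²) = √(4×(1.730×10^7)² + 3×(1.330×10^7)²) = 4.157×10^7 N·mm.
d³ = 16×4.157×10^7/(π×288.6) = 733600 mm³.
d = 90.19 mm.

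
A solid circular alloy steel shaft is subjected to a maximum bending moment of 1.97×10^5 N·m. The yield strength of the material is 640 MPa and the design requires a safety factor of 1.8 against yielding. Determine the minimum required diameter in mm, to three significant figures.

σ_allow = 640/1.8 = 355.6 MPa.
For a solid circular section σ = 32M/(πd³), so d³ = 32M/(π σ_allow) = 32×1.9700×10^8/(π×355.6) = 5.644×10^6 mm³.
d = 178.0 mm.

d = 178 mm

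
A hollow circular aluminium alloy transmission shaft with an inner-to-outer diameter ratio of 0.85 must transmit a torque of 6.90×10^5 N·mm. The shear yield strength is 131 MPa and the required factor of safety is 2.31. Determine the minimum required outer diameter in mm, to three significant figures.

τ_allow = 131/2.31 = 56.71 MPa.
For a hollow shaft τ = 16T/[πd_o³(1−k⁴)] with k = 0.85, so 1−k⁴ = 0.4780.
d_o³ = 16T/[π τ_allow (1−k⁴)] = 16×690000/(π×56.71×0.4780) = 129600 mm³.
d_o = 50.61 mm.

d_o = 50.6 mm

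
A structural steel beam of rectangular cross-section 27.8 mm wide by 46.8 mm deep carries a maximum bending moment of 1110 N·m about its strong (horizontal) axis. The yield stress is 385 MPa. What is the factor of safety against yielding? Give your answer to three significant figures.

Section modulus S = bh²/6 = 27.8×46.8²/6 = 10150 mm³.
σ = M/S = 1110000/10150 = 109.4 MPa.
n = 385/109.4 = 3.520.

n = 3.52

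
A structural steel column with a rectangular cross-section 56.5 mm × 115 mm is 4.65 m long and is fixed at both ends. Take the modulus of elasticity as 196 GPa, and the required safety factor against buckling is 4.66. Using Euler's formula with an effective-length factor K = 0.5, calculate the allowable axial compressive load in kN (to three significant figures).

Buckling occurs about the weak axis: I_min = h·b³/12 = 115×56.5³/12 = 1.728×10^6 mm⁴ (b = 56.5 mm is the smaller dimension).
Effective length L_e = KL = 0.5×4.65 m = 2325 mm.
Euler critical load P_cr = π²EI/L_e² = π²×196000×1.728×10^6/2325² = 618500 N.
P_allow = P_cr/n = 618500/4.66 = 132700 N.

P_allow = 133 kN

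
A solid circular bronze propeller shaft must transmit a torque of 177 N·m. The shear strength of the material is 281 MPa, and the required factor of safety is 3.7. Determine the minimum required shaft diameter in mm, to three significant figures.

Allowable shear stress τ_allow = 281/3.7 = 75.95 MPa.
For a solid shaft τ = 16T/(πd³), so d³ = 16T/(π τ_allow) = 16×177000/(π×75.95) = 11870 mm³.
d = (11870)^(1/3) = 22.81 mm.

d = 22.8 mm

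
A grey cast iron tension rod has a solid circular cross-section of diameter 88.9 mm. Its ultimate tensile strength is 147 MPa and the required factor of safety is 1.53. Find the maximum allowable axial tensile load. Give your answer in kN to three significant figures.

F_allow = 596 kN

σ_allow = 147/1.53 = 96.08 MPa.
A = πd²/4 = π×88.9²/4 = 6207 mm².
F_allow = σ_allow × A = 96.08×6207 = 596400 N.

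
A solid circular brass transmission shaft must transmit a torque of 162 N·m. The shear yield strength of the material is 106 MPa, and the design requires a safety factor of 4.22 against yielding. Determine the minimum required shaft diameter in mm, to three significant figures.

Allowable shear stress τ_allow = 106/4.22 = 25.12 MPa.
For a solid shaft τ = 16T/(πd³), so d³ = 16T/(π τ_allow) = 16×162000/(π×25.12) = 32850 mm³.
d = (32850)^(1/3) = 32.03 mm.

d = 32.0 mm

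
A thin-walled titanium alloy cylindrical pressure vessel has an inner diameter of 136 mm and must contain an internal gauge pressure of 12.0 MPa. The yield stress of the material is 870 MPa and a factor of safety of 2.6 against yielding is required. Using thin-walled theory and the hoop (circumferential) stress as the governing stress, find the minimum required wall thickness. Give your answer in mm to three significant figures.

t = 2.44 mm

σ_allow = 870/2.6 = 334.6 MPa.
Hoop stress σ_h = pD/(2t), so t = pD/(2σ_allow) = 12.0×136/(2×334.6) = 2.439 mm.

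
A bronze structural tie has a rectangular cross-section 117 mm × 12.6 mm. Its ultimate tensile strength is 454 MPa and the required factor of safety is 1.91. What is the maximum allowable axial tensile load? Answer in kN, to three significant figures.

σ_allow = 454/1.91 = 237.7 MPa.
A = 117×12.6 = 1474 mm².
F_allow = σ_allow × A = 237.7×1474 = 350400 N.

F_allow = 350 kN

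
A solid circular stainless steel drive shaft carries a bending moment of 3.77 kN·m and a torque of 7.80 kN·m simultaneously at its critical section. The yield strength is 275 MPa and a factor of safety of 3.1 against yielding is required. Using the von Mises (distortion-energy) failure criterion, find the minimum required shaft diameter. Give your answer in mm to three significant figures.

σ_allow = σ_y/n = 275/3.1 = 88.71 MPa.
For a solid shaft σ_b = 32M/(πd³) and τ = 16T/(πd³), so the von Mises stress is σ' = (16/πd³)·√(4M²+3T²).
√(4M²+3T²) = √(4×(3.770×10^6)² + 3×(7.800×10^6)²) = 1.547×10^7 N·mm.
d³ = 16×1.547×10^7/(π×88.71) = 888300 mm³.
d = 96.13 mm.

d = 96.1 mm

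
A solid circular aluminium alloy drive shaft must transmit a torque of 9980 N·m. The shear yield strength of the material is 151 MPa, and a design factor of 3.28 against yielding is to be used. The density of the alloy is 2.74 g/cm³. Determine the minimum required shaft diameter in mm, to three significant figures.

Allowable shear stress τ_allow = 151/3.28 = 46.04 MPa.
For a solid shaft τ = 16T/(πd³), so d³ = 16T/(π τ_allow) = 16×9980000/(π×46.04) = 1.104×10^6 mm³.
d = (1.104×10^6)^(1/3) = 103.4 mm.

d = 103 mm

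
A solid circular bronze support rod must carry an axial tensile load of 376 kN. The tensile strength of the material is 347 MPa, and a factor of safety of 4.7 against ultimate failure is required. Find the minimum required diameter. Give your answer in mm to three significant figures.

d = 80.5 mm

Allowable stress σ_allow = 347/4.7 = 73.83 MPa.
Required area A = F/σ_allow = 376000/73.83 = 5093 mm².
A = πd²/4 → d = √(4A/π) = 80.53 mm.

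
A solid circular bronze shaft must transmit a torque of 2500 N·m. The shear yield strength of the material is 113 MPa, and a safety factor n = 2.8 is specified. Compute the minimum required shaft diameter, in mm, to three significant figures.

d = 68.1 mm

Allowable shear stress τ_allow = 113/2.8 = 40.36 MPa.
For a solid shaft τ = 16T/(πd³), so d³ = 16T/(π τ_allow) = 16×2500000/(π×40.36) = 315500 mm³.
d = (315500)^(1/3) = 68.08 mm.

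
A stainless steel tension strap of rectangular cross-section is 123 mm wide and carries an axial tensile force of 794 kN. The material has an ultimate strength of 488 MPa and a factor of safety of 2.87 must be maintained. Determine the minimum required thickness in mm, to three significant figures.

σ_allow = 488/2.87 = 170.0 MPa.
Required area A = F/σ_allow = 794000/170.0 = 4670 mm².
t = A/w = 4670/123 = 37.96 mm.

t = 38.0 mm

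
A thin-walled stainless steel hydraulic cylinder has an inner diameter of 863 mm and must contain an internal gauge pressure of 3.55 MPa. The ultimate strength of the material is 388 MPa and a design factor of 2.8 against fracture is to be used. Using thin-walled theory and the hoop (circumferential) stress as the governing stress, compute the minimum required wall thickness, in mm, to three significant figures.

t = 11.1 mm

σ_allow = 388/2.8 = 138.6 MPa.
Hoop stress σ_h = pD/(2t), so t = pD/(2σ_allow) = 3.55×863/(2×138.6) = 11.05 mm.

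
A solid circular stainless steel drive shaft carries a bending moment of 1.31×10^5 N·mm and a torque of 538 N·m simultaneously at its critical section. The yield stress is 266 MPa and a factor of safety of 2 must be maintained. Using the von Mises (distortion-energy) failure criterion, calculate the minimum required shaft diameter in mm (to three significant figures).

σ_allow = σ_y/n = 266/2 = 133.0 MPa.
For a solid shaft σ_b = 32M/(πd³) and τ = 16T/(πd³), so the von Mises stress is σ' = (16/πd³)·√(4M²+3T²).
√(4M²+3T²) = √(4×(131000)² + 3×(538000)²) = 968000 N·mm.
d³ = 16×968000/(π×133.0) = 37070 mm³.
d = 33.34 mm.

d = 33.3 mm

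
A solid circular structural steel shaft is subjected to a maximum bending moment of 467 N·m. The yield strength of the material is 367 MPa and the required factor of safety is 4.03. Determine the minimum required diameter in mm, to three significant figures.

σ_allow = 367/4.03 = 91.07 MPa.
For a solid circular section σ = 32M/(πd³), so d³ = 32M/(π σ_allow) = 32×467000/(π×91.07) = 52230 mm³.
d = 37.38 mm.

d = 37.4 mm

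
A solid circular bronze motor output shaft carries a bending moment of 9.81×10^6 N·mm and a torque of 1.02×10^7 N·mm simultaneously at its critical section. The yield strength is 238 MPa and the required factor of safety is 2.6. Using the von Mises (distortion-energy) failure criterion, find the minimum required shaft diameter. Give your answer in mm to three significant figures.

d = 114 mm

σ_allow = σ_y/n = 238/2.6 = 91.54 MPa.
For a solid shaft σ_b = 32M/(πd³) and τ = 16T/(πd³), so the von Mises stress is σ' = (16/πd³)·√(4M²+3T²).
√(4M²+3T²) = √(4×(9.810×10^6)² + 3×(1.020×10^7)²) = 2.640×10^7 N·mm.
d³ = 16×2.640×10^7/(π×91.54) = 1.469×10^6 mm³.
d = 113.7 mm.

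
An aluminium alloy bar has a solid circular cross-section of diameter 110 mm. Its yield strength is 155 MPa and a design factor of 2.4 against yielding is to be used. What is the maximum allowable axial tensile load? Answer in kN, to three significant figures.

σ_allow = 155/2.4 = 64.58 MPa.
A = πd²/4 = π×110²/4 = 9503 mm².
F_allow = σ_allow × A = 64.58×9503 = 613800 N.

F_allow = 614 kN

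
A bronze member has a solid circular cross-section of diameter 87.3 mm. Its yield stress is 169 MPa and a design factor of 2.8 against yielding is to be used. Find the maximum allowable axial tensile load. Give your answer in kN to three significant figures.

F_allow = 361 kN

σ_allow = 169/2.8 = 60.36 MPa.
A = πd²/4 = π×87.3²/4 = 5986 mm².
F_allow = σ_allow × A = 60.36×5986 = 361300 N.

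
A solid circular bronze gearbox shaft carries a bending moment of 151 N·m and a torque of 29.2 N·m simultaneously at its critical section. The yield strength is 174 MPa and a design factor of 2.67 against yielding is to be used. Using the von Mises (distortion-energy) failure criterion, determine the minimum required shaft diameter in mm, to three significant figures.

d = 28.8 mm

σ_allow = σ_y/n = 174/2.67 = 65.17 MPa.
For a solid shaft σ_b = 32M/(πd³) and τ = 16T/(πd³), so the von Mises stress is σ' = (16/πd³)·√(4M²+3T²).
√(4M²+3T²) = √(4×(151000)² + 3×(29200)²) = 306200 N·mm.
d³ = 16×306200/(π×65.17) = 23930 mm³.
d = 28.82 mm.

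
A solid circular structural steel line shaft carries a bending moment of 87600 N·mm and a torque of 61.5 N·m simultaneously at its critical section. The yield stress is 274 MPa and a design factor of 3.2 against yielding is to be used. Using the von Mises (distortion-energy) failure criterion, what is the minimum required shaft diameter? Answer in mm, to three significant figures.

d = 23.0 mm

σ_allow = σ_y/n = 274/3.2 = 85.62 MPa.
For a solid shaft σ_b = 32M/(πd³) and τ = 16T/(πd³), so the von Mises stress is σ' = (16/πd³)·√(4M²+3T²).
√(4M²+3T²) = √(4×(87600)² + 3×(61500)²) = 205000 N·mm.
d³ = 16×205000/(π×85.62) = 12200 mm³.
d = 23.02 mm.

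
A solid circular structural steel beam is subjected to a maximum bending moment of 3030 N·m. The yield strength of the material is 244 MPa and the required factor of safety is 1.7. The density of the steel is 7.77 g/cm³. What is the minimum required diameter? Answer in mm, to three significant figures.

σ_allow = 244/1.7 = 143.5 MPa.
For a solid circular section σ = 32M/(πd³), so d³ = 32M/(π σ_allow) = 32×3030000/(π×143.5) = 215000 mm³.
d = 59.91 mm.

d = 59.9 mm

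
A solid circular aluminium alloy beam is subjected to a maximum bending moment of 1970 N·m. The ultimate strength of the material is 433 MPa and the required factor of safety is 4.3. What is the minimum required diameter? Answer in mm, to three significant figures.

σ_allow = 433/4.3 = 100.7 MPa.
For a solid circular section σ = 32M/(πd³), so d³ = 32M/(π σ_allow) = 32×1970000/(π×100.7) = 199300 mm³.
d = 58.41 mm.

d = 58.4 mm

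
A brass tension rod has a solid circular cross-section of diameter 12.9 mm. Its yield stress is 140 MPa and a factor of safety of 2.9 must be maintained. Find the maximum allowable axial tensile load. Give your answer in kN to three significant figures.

F_allow = 6.31 kN

σ_allow = 140/2.9 = 48.28 MPa.
A = πd²/4 = π×12.9²/4 = 130.7 mm².
F_allow = σ_allow × A = 48.28×130.7 = 6310 N.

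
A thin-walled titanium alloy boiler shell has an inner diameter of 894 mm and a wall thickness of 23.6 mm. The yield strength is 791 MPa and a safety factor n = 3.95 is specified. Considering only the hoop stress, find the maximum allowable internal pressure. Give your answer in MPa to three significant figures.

p_allow = 10.6 MPa

σ_allow = 791/3.95 = 200.3 MPa.
σ_h = pD/(2t) → p_allow = 2σ_allow t/D = 2×200.3×23.6/894 = 10.57 MPa.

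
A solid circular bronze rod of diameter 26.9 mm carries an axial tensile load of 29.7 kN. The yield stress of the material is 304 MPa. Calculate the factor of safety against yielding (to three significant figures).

A = πd²/4 = 568.3 mm².
σ = F/A = 29700/568.3 = 52.26 MPa.
n = 304/52.26 = 5.817.

n = 5.82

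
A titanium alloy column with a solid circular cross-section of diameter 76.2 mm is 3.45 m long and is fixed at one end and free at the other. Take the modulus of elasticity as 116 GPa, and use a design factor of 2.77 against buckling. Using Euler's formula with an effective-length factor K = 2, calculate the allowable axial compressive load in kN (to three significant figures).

P_allow = 14.4 kN

I = πd⁴/64 = π×76.2⁴/64 = 1.655×10^6 mm⁴.
Effective length L_e = KL = 2×3.45 m = 6900 mm.
Euler critical load P_cr = π²EI/L_e² = π²×116000×1.655×10^6/6900² = 39800 N.
P_allow = P_cr/n = 39800/2.77 = 14370 N.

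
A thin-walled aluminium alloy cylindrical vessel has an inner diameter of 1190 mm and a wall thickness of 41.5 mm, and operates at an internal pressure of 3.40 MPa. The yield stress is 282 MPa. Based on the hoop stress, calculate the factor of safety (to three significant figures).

n = 5.78

σ_h = pD/(2t) = 3.40×1190/(2×41.5) = 48.75 MPa.
n = 282/48.75 = 5.785.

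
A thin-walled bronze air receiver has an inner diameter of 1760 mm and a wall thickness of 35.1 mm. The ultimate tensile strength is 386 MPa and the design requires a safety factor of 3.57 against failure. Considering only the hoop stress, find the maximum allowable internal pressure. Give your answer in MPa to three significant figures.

σ_allow = 386/3.57 = 108.1 MPa.
σ_h = pD/(2t) → p_allow = 2σ_allow t/D = 2×108.1×35.1/1760 = 4.313 MPa.

p_allow = 4.31 MPa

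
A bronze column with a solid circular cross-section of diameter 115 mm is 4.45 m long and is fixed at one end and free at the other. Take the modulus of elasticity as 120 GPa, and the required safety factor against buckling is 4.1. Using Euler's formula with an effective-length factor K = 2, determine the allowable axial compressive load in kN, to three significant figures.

I = πd⁴/64 = π×115⁴/64 = 8.585×10^6 mm⁴.
Effective length L_e = KL = 2×4.45 m = 8900 mm.
Euler critical load P_cr = π²EI/L_e² = π²×120000×8.585×10^6/8900² = 128400 N.
P_allow = P_cr/n = 128400/4.1 = 31310 N.

P_allow = 31.3 kN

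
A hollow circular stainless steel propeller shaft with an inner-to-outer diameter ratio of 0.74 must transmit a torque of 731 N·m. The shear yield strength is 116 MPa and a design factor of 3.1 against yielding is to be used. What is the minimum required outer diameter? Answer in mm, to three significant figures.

d_o = 52.2 mm

τ_allow = 116/3.1 = 37.42 MPa.
For a hollow shaft τ = 16T/[πd_o³(1−k⁴)] with k = 0.74, so 1−k⁴ = 0.7001.
d_o³ = 16T/[π τ_allow (1−k⁴)] = 16×731000/(π×37.42×0.7001) = 142100 mm³.
d_o = 52.18 mm.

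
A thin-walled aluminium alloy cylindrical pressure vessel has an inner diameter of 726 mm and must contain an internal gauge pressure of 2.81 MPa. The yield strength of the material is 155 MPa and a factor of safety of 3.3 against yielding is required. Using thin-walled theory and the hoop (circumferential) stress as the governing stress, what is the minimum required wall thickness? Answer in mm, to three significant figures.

t = 21.7 mm

σ_allow = 155/3.3 = 46.97 MPa.
Hoop stress σ_h = pD/(2t), so t = pD/(2σ_allow) = 2.81×726/(2×46.97) = 21.72 mm.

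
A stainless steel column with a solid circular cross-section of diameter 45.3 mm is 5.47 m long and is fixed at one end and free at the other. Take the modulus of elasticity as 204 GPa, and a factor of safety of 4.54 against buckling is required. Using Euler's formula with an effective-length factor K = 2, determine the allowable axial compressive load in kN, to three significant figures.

P_allow = 0.766 kN

I = πd⁴/64 = π×45.3⁴/64 = 206700 mm⁴.
Effective length L_e = KL = 2×5.47 m = 10940 mm.
Euler critical load P_cr = π²EI/L_e² = π²×204000×206700/10940² = 3477 N.
P_allow = P_cr/n = 3477/4.54 = 766.0 N.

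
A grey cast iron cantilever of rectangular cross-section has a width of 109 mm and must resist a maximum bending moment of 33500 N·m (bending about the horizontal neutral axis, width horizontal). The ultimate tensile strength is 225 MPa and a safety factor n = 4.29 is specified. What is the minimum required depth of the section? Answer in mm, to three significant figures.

h = 188 mm

σ_allow = 225/4.29 = 52.45 MPa.
For a rectangular section σ = 6M/(bh²), so h² = 6M/(b σ_allow) = 6×3.3500×10^7/(109×52.45) = 35160 mm².
h = 187.5 mm.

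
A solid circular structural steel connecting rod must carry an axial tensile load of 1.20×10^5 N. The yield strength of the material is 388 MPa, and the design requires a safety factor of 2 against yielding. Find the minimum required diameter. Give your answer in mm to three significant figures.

d = 28.1 mm

Allowable stress σ_allow = 388/2 = 194.0 MPa.
Required area A = F/σ_allow = 120000/194.0 = 618.6 mm².
A = πd²/4 → d = √(4A/π) = 28.06 mm.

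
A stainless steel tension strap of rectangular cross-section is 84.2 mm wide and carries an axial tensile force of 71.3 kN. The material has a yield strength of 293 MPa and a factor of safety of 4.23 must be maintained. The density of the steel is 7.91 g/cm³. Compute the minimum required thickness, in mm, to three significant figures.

t = 12.2 mm

σ_allow = 293/4.23 = 69.27 MPa.
Required area A = F/σ_allow = 71300/69.27 = 1029 mm².
t = A/w = 1029/84.2 = 12.23 mm.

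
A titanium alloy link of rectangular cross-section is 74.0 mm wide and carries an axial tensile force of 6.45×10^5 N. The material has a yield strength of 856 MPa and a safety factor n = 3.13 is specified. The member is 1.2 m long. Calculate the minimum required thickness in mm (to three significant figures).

t = 31.9 mm

σ_allow = 856/3.13 = 273.5 MPa.
Required area A = F/σ_allow = 645000/273.5 = 2358 mm².
t = A/w = 2358/74.0 = 31.87 mm.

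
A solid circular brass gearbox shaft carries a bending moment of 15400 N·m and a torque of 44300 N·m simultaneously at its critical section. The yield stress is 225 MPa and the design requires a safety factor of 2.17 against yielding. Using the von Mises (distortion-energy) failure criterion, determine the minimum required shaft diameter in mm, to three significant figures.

d = 160 mm

σ_allow = σ_y/n = 225/2.17 = 103.7 MPa.
For a solid shaft σ_b = 32M/(πd³) and τ = 16T/(πd³), so the von Mises stress is σ' = (16/πd³)·√(4M²+3T²).
√(4M²+3T²) = √(4×(1.540×10^7)² + 3×(4.430×10^7)²) = 8.268×10^7 N·mm.
d³ = 16×8.268×10^7/(π×103.7) = 4.061×10^6 mm³.
d = 159.5 mm.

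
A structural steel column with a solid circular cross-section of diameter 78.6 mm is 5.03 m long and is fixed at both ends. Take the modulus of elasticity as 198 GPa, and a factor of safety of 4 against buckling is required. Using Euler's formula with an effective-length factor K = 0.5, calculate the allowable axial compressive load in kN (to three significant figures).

I = πd⁴/64 = π×78.6⁴/64 = 1.874×10^6 mm⁴.
Effective length L_e = KL = 0.5×5.03 m = 2515 mm.
Euler critical load P_cr = π²EI/L_e² = π²×198000×1.874×10^6/2515² = 578800 N.
P_allow = P_cr/n = 578800/4 = 144700 N.

P_allow = 145 kN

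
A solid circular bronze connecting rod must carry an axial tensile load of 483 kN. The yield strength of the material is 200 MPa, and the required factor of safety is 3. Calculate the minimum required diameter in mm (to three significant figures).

Allowable stress σ_allow = 200/3 = 66.67 MPa.
Required area A = F/σ_allow = 483000/66.67 = 7245 mm².
A = πd²/4 → d = √(4A/π) = 96.04 mm.

d = 96.0 mm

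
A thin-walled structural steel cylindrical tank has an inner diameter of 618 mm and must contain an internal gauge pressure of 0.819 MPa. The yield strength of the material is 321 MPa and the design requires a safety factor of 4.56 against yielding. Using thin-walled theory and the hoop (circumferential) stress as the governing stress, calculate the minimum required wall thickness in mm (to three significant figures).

t = 3.60 mm

σ_allow = 321/4.56 = 70.39 MPa.
Hoop stress σ_h = pD/(2t), so t = pD/(2σ_allow) = 0.819×618/(2×70.39) = 3.595 mm.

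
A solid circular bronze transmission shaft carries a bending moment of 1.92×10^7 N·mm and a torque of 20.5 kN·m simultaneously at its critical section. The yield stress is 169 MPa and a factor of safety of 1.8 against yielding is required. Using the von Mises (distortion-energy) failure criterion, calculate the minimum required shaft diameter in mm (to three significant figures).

d = 142 mm

σ_allow = σ_y/n = 169/1.8 = 93.89 MPa.
For a solid shaft σ_b = 32M/(πd³) and τ = 16T/(πd³), so the von Mises stress is σ' = (16/πd³)·√(4M²+3T²).
√(4M²+3T²) = √(4×(1.920×10^7)² + 3×(2.050×10^7)²) = 5.230×10^7 N·mm.
d³ = 16×5.230×10^7/(π×93.89) = 2.837×10^6 mm³.
d = 141.6 mm.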